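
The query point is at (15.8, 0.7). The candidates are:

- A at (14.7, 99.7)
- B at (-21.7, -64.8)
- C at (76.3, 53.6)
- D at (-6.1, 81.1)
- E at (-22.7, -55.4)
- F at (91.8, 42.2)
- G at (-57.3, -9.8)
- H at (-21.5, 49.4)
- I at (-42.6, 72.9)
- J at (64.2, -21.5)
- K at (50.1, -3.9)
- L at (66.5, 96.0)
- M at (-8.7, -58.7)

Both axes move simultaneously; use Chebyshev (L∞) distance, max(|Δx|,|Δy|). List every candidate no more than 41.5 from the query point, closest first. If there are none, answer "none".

Distances from (15.8, 0.7):
A: max(|-1.1|, |99.0|) = 99.0
B: max(|-37.5|, |-65.5|) = 65.5
C: max(|60.5|, |52.9|) = 60.5
D: max(|-21.9|, |80.4|) = 80.4
E: max(|-38.5|, |-56.1|) = 56.1
F: max(|76.0|, |41.5|) = 76.0
G: max(|-73.1|, |-10.5|) = 73.1
H: max(|-37.3|, |48.7|) = 48.7
I: max(|-58.4|, |72.2|) = 72.2
J: max(|48.4|, |-22.2|) = 48.4
K: max(|34.3|, |-4.6|) = 34.3
L: max(|50.7|, |95.3|) = 95.3
M: max(|-24.5|, |-59.4|) = 59.4
Threshold 41.5: K (34.3) is within range.

K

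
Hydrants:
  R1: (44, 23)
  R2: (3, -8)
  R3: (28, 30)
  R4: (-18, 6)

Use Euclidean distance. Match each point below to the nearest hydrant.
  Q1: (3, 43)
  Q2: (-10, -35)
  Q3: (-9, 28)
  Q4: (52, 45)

Q1→R3; Q2→R2; Q3→R4; Q4→R1

Q1 at (3, 43):
  R1: 45.6
  R2: 51.0
  R3: 28.2
  R4: 42.5
  → nearest: R3 (28.2)
Q2 at (-10, -35):
  R1: 79.2
  R2: 30.0
  R3: 75.3
  R4: 41.8
  → nearest: R2 (30.0)
Q3 at (-9, 28):
  R1: 53.2
  R2: 37.9
  R3: 37.1
  R4: 23.8
  → nearest: R4 (23.8)
Q4 at (52, 45):
  R1: 23.4
  R2: 72.2
  R3: 28.3
  R4: 80.1
  → nearest: R1 (23.4)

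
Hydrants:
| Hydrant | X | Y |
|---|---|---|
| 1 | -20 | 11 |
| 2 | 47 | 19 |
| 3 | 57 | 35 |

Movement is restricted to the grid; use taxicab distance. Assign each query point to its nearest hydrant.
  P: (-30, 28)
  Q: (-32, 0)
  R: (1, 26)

P→1; Q→1; R→1

P at (-30, 28):
  1: 27
  2: 86
  3: 94
  → nearest: 1 (27)
Q at (-32, 0):
  1: 23
  2: 98
  3: 124
  → nearest: 1 (23)
R at (1, 26):
  1: 36
  2: 53
  3: 65
  → nearest: 1 (36)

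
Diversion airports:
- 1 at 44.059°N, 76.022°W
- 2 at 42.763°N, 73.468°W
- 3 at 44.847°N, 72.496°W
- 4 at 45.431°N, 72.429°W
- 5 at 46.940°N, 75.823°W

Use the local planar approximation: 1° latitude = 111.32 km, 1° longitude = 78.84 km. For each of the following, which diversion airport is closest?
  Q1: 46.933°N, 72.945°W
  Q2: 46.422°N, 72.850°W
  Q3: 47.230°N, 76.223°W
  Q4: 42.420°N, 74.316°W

Q1→4; Q2→4; Q3→5; Q4→2

Q1 at 46.933°N, 72.945°W:
  1: √((-2.874·111.32)² + (-3.077·78.84)²) = √(102357.55960 + 58850.23802) = 401.507 km
  2: √((-4.170·111.32)² + (-0.523·78.84)²) = √(215485.72498 + 1700.18668) = 466.032 km
  3: √((-2.086·111.32)² + (0.449·78.84)²) = √(53923.11887 + 1253.10053) = 234.896 km
  4: √((-1.502·111.32)² + (0.516·78.84)²) = √(27956.72282 + 1654.97956) = 172.081 km
  5: √((0.007·111.32)² + (-2.878·78.84)²) = √(0.60721 + 51484.29978) = 226.903 km
  → nearest: 4 (172.081 km)
Q2 at 46.422°N, 72.850°W:
  1: √((-2.363·111.32)² + (-3.172·78.84)²) = √(69194.86058 + 62540.24648) = 362.953 km
  2: √((-3.659·111.32)² + (-0.618·78.84)²) = √(165909.48464 + 2373.94242) = 410.224 km
  3: √((-1.575·111.32)² + (0.354·78.84)²) = √(30740.25824 + 778.93238) = 177.536 km
  4: √((-0.991·111.32)² + (0.421·78.84)²) = √(12170.08760 + 1101.68497) = 115.203 km
  5: √((0.518·111.32)² + (-2.973·78.84)²) = √(3325.10922 + 54939.29089) = 241.380 km
  → nearest: 4 (115.203 km)
Q3 at 47.230°N, 76.223°W:
  1: √((-3.171·111.32)² + (0.201·78.84)²) = √(124605.97834 + 251.12234) = 353.351 km
  2: √((-4.467·111.32)² + (2.755·78.84)²) = √(247273.91235 + 47177.66450) = 542.634 km
  3: √((-2.383·111.32)² + (3.727·78.84)²) = √(70371.12273 + 86339.99451) = 395.868 km
  4: √((-1.799·111.32)² + (3.794·78.84)²) = √(40105.94206 + 89472.15223) = 359.970 km
  5: √((-0.290·111.32)² + (0.400·78.84)²) = √(1042.17918 + 994.51930) = 45.130 km
  → nearest: 5 (45.130 km)
Q4 at 42.420°N, 74.316°W:
  1: √((1.639·111.32)² + (-1.706·78.84)²) = √(33289.27236 + 18090.52976) = 226.671 km
  2: √((0.343·111.32)² + (0.848·78.84)²) = √(1457.92316 + 4469.76752) = 76.991 km
  3: √((2.427·111.32)² + (1.820·78.84)²) = √(72993.79575 + 20589.03573) = 305.913 km
  4: √((3.011·111.32)² + (1.887·78.84)²) = √(112348.66245 + 22132.83424) = 366.717 km
  5: √((4.520·111.32)² + (-1.507·78.84)²) = √(253176.42609 + 14116.26283) = 517.004 km
  → nearest: 2 (76.991 km)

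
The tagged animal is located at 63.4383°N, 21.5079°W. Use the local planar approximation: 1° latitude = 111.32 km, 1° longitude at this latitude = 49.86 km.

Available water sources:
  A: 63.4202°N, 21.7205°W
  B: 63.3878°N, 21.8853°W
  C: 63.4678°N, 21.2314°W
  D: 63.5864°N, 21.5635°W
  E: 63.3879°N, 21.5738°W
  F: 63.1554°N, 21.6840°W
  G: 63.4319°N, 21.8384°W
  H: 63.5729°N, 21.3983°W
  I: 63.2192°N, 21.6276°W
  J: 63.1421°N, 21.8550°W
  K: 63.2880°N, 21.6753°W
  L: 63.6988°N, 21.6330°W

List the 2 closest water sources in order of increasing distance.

Distances from 63.4383°N, 21.5079°W:
A: √((-0.0181·111.32)² + (-0.2126·49.86)²) = √(4.059790 + 112.365003) = 10.7900 km
B: √((-0.0505·111.32)² + (-0.3774·49.86)²) = √(31.603061 + 354.085661) = 19.6390 km
C: √((0.0295·111.32)² + (0.2765·49.86)²) = √(10.784262 + 190.061792) = 14.1720 km
D: √((0.1481·111.32)² + (-0.0556·49.86)²) = √(271.804418 + 7.685182) = 16.7179 km
E: √((-0.0504·111.32)² + (-0.0659·49.86)²) = √(31.478024 + 10.796311) = 6.5019 km
F: √((-0.2829·111.32)² + (-0.1761·49.86)²) = √(991.773021 + 77.094476) = 32.6935 km
G: √((-0.0064·111.32)² + (-0.3305·49.86)²) = √(0.507582 + 271.548542) = 16.4941 km
H: √((0.1346·111.32)² + (0.1096·49.86)²) = √(224.510427 + 29.862465) = 15.9491 km
I: √((-0.2191·111.32)² + (-0.1197·49.86)²) = √(594.882441 + 35.619913) = 25.1098 km
J: √((-0.2962·111.32)² + (-0.3471·49.86)²) = √(1087.217674 + 299.511689) = 37.2388 km
K: √((-0.1503·111.32)² + (-0.1674·49.86)²) = √(279.939612 + 69.665131) = 18.6977 km
L: √((0.2605·111.32)² + (-0.1251·49.86)²) = √(840.933881 + 38.906232) = 29.6621 km
Sorted: E (6.5019 km) < A (10.7900 km) < C (14.1720 km) < H (15.9491 km) < …

E, A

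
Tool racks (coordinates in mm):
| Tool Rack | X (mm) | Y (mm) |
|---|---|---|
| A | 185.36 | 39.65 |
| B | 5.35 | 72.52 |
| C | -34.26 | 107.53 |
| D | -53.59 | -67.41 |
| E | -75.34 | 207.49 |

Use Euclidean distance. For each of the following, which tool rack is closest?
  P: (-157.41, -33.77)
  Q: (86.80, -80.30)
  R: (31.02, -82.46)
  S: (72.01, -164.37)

P→D; Q→D; R→D; S→D

P at (-157.41, -33.77):
  A: √((342.77)² + (73.42)²) = √(117491.2729 + 5390.4964) = 350.54 mm
  B: √((162.76)² + (106.29)²) = √(26490.8176 + 11297.5641) = 194.39 mm
  C: √((123.15)² + (141.30)²) = √(15165.9225 + 19965.6900) = 187.43 mm
  D: √((103.82)² + (-33.64)²) = √(10778.5924 + 1131.6496) = 109.13 mm
  E: √((82.07)² + (241.26)²) = √(6735.4849 + 58206.3876) = 254.84 mm
  → nearest: D (109.13 mm)
Q at (86.80, -80.30):
  A: √((98.56)² + (119.95)²) = √(9714.0736 + 14388.0025) = 155.25 mm
  B: √((-81.45)² + (152.82)²) = √(6634.1025 + 23353.9524) = 173.17 mm
  C: √((-121.06)² + (187.83)²) = √(14655.5236 + 35280.1089) = 223.46 mm
  D: √((-140.39)² + (12.89)²) = √(19709.3521 + 166.1521) = 140.98 mm
  E: √((-162.14)² + (287.79)²) = √(26289.3796 + 82823.0841) = 330.32 mm
  → nearest: D (140.98 mm)
R at (31.02, -82.46):
  A: √((154.34)² + (122.11)²) = √(23820.8356 + 14910.8521) = 196.80 mm
  B: √((-25.67)² + (154.98)²) = √(658.9489 + 24018.8004) = 157.09 mm
  C: √((-65.28)² + (189.99)²) = √(4261.4784 + 36096.2001) = 200.89 mm
  D: √((-84.61)² + (15.05)²) = √(7158.8521 + 226.5025) = 85.94 mm
  E: √((-106.36)² + (289.95)²) = √(11312.4496 + 84071.0025) = 308.84 mm
  → nearest: D (85.94 mm)
S at (72.01, -164.37):
  A: √((113.35)² + (204.02)²) = √(12848.2225 + 41624.1604) = 233.39 mm
  B: √((-66.66)² + (236.89)²) = √(4443.5556 + 56116.8721) = 246.09 mm
  C: √((-106.27)² + (271.90)²) = √(11293.3129 + 73929.6100) = 291.93 mm
  D: √((-125.60)² + (96.96)²) = √(15775.3600 + 9401.2416) = 158.67 mm
  E: √((-147.35)² + (371.86)²) = √(21712.0225 + 138279.8596) = 399.99 mm
  → nearest: D (158.67 mm)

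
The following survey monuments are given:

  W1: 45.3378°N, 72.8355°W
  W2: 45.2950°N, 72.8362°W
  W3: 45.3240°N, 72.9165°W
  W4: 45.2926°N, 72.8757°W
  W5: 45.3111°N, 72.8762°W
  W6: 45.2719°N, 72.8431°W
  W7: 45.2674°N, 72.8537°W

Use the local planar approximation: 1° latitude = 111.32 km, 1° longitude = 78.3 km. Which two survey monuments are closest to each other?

W6 and W7

Pairwise distances:
W1–W2: √((-0.0428·111.32)² + (-0.0007·78.3)²) = √(22.700422 + 0.003004) = 4.7648 km
W1–W3: √((-0.0138·111.32)² + (-0.0810·78.3)²) = √(2.359960 + 40.224769) = 6.5257 km
W1–W4: √((-0.0452·111.32)² + (-0.0402·78.3)²) = √(25.317643 + 9.907763) = 5.9351 km
W1–W5: √((-0.0267·111.32)² + (-0.0407·78.3)²) = √(8.834234 + 10.155758) = 4.3578 km
W1–W6: √((-0.0659·111.32)² + (-0.0076·78.3)²) = √(53.816720 + 0.354120) = 7.3601 km
W1–W7: √((-0.0704·111.32)² + (-0.0182·78.3)²) = √(61.417440 + 2.030796) = 7.9654 km
W2–W3: √((0.0290·111.32)² + (-0.0803·78.3)²) = √(10.421792 + 39.532531) = 7.0678 km
W2–W4: √((-0.0024·111.32)² + (-0.0395·78.3)²) = √(0.071379 + 9.565721) = 3.1044 km
W2–W5: √((0.0161·111.32)² + (-0.0400·78.3)²) = √(3.212167 + 9.809424) = 3.6085 km
W2–W6: √((-0.0231·111.32)² + (-0.0069·78.3)²) = √(6.612571 + 0.291892) = 2.6276 km
W2–W7: √((-0.0276·111.32)² + (-0.0175·78.3)²) = √(9.439838 + 1.877585) = 3.3641 km
W3–W4: √((-0.0314·111.32)² + (0.0408·78.3)²) = √(12.218157 + 10.205725) = 4.7354 km
W3–W5: √((-0.0129·111.32)² + (0.0403·78.3)²) = √(2.062176 + 9.957117) = 3.4669 km
W3–W6: √((-0.0521·111.32)² + (0.0734·78.3)²) = √(33.637355 + 33.030538) = 8.1650 km
W3–W7: √((-0.0566·111.32)² + (0.0628·78.3)²) = √(39.698972 + 24.179249) = 7.9924 km
W4–W5: √((0.0185·111.32)² + (-0.0005·78.3)²) = √(4.241211 + 0.001533) = 2.0598 km
W4–W6: √((-0.0207·111.32)² + (0.0326·78.3)²) = √(5.309909 + 6.515665) = 3.4388 km
W4–W7: √((-0.0252·111.32)² + (0.0220·78.3)²) = √(7.869506 + 2.967351) = 3.2919 km
W5–W6: √((-0.0392·111.32)² + (0.0331·78.3)²) = √(19.042262 + 6.717064) = 5.0754 km
W5–W7: √((-0.0437·111.32)² + (0.0225·78.3)²) = √(23.665150 + 3.103763) = 5.1739 km
W6–W7: √((-0.0045·111.32)² + (-0.0106·78.3)²) = √(0.250941 + 0.688867) = 0.9694 km
Closest pair: W6–W7 at 0.9694 km.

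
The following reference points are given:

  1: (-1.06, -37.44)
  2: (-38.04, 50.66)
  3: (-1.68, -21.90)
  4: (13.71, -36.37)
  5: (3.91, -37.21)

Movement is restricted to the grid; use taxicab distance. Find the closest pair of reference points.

1 and 5

Pairwise distances:
1–2: 125.08
1–3: 16.16
1–4: 15.84
1–5: 5.20
2–3: 108.92
2–4: 138.78
2–5: 129.82
3–4: 29.86
3–5: 20.90
4–5: 10.64
Closest pair: 1–5 at 5.20.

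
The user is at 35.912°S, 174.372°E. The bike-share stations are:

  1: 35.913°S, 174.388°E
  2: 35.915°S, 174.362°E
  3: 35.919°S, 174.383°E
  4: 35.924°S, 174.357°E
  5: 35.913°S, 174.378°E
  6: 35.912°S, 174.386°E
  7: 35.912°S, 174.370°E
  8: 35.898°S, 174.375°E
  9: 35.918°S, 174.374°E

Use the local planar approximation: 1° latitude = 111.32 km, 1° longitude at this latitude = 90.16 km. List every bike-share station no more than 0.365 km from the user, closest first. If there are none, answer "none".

Distances from 35.912°S, 174.372°E:
1: √((-0.001·111.32)² + (0.016·90.16)²) = √(0.01239 + 2.08098) = 1.447 km
2: √((-0.003·111.32)² + (-0.010·90.16)²) = √(0.11153 + 0.81288) = 0.961 km
3: √((-0.007·111.32)² + (0.011·90.16)²) = √(0.60721 + 0.98359) = 1.261 km
4: √((-0.012·111.32)² + (-0.015·90.16)²) = √(1.78447 + 1.82899) = 1.901 km
5: √((-0.001·111.32)² + (0.006·90.16)²) = √(0.01239 + 0.29264) = 0.552 km
6: √((0.000·111.32)² + (0.014·90.16)²) = √(0.00000 + 1.59325) = 1.262 km
7: √((0.000·111.32)² + (-0.002·90.16)²) = √(0.00000 + 0.03252) = 0.180 km
8: √((0.014·111.32)² + (0.003·90.16)²) = √(2.42886 + 0.07316) = 1.582 km
9: √((-0.006·111.32)² + (0.002·90.16)²) = √(0.44612 + 0.03252) = 0.692 km
Threshold 0.365 km: 7 (0.180 km) is within range.

7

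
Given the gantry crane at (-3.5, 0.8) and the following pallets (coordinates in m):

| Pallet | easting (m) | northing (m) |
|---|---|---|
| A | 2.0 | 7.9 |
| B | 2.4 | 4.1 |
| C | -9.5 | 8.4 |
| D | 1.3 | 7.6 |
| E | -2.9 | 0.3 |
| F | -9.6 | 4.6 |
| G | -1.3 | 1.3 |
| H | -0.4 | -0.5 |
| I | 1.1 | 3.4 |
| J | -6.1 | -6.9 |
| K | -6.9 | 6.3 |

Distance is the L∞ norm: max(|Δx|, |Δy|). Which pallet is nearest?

Distances from (-3.5, 0.8):
A: max(|5.5|, |7.1|) = 7.1 m
B: max(|5.9|, |3.3|) = 5.9 m
C: max(|-6.0|, |7.6|) = 7.6 m
D: max(|4.8|, |6.8|) = 6.8 m
E: max(|0.6|, |-0.5|) = 0.6 m
F: max(|-6.1|, |3.8|) = 6.1 m
G: max(|2.2|, |0.5|) = 2.2 m
H: max(|3.1|, |-1.3|) = 3.1 m
I: max(|4.6|, |2.6|) = 4.6 m
J: max(|-2.6|, |-7.7|) = 7.7 m
K: max(|-3.4|, |5.5|) = 5.5 m
Minimum: E at 0.6 m.

E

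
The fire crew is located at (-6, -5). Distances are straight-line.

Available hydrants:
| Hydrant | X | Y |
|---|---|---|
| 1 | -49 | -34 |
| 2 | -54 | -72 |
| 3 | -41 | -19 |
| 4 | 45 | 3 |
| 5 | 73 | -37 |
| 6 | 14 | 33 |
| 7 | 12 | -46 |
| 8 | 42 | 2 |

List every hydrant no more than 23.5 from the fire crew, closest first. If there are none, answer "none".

Distances from (-6, -5):
1: √((-43)² + (-29)²) = √(1849.000 + 841.000) = 51.9
2: √((-48)² + (-67)²) = √(2304.000 + 4489.000) = 82.4
3: √((-35)² + (-14)²) = √(1225.000 + 196.000) = 37.7
4: √((51)² + (8)²) = √(2601.000 + 64.000) = 51.6
5: √((79)² + (-32)²) = √(6241.000 + 1024.000) = 85.2
6: √((20)² + (38)²) = √(400.000 + 1444.000) = 42.9
7: √((18)² + (-41)²) = √(324.000 + 1681.000) = 44.8
8: √((48)² + (7)²) = √(2304.000 + 49.000) = 48.5
Threshold 23.5: none within range.

none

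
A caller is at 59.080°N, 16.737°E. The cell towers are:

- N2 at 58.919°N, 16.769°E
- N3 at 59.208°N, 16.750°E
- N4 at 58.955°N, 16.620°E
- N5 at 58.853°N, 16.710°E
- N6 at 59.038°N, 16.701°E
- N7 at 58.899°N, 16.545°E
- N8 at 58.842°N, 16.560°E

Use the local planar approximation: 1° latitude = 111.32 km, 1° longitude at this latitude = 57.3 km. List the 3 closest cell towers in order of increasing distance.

Distances from 59.080°N, 16.737°E:
N2: √((-0.161·111.32)² + (0.032·57.3)²) = √(321.21672 + 3.36209) = 18.016 km
N3: √((0.128·111.32)² + (0.013·57.3)²) = √(203.03286 + 0.55488) = 14.268 km
N4: √((-0.125·111.32)² + (-0.117·57.3)²) = √(193.62722 + 44.94496) = 15.446 km
N5: √((-0.227·111.32)² + (-0.027·57.3)²) = √(638.55471 + 2.39352) = 25.317 km
N6: √((-0.042·111.32)² + (-0.036·57.3)²) = √(21.85974 + 4.25514) = 5.110 km
N7: √((-0.181·111.32)² + (-0.192·57.3)²) = √(405.97898 + 121.03520) = 22.957 km
N8: √((-0.238·111.32)² + (-0.177·57.3)²) = √(701.94051 + 102.86219) = 28.369 km
Sorted: N6 (5.110 km) < N3 (14.268 km) < N4 (15.446 km) < N2 (18.016 km) < N7 (22.957 km) < …

N6, N3, N4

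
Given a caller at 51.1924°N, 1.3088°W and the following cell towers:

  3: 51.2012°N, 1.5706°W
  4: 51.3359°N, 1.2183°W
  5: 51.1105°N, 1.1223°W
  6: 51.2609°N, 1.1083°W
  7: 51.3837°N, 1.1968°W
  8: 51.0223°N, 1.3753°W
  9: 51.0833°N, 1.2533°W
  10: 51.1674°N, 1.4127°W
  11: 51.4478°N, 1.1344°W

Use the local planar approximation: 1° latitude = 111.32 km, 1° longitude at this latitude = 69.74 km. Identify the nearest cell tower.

10

Distances from 51.1924°N, 1.3088°W:
3: √((0.0088·111.32)² + (-0.2618·69.74)²) = √(0.959648 + 333.352081) = 18.2842 km
4: √((0.1435·111.32)² + (0.0905·69.74)²) = √(255.182094 + 39.834654) = 17.1761 km
5: √((-0.0819·111.32)² + (0.1865·69.74)²) = √(83.121658 + 169.169302) = 15.8837 km
6: √((0.0685·111.32)² + (0.2005·69.74)²) = √(58.147030 + 195.520653) = 15.9269 km
7: √((0.1913·111.32)² + (0.1120·69.74)²) = √(453.499002 + 61.009846) = 22.6828 km
8: √((-0.1701·111.32)² + (-0.0665·69.74)²) = √(358.554372 + 21.508354) = 19.4952 km
9: √((-0.1091·111.32)² + (0.0555·69.74)²) = √(147.501316 + 14.981312) = 12.7469 km
10: √((-0.0250·111.32)² + (-0.1039·69.74)²) = √(7.745089 + 52.504313) = 7.7620 km
11: √((0.2554·111.32)² + (0.1744·69.74)²) = √(808.329039 + 147.930201) = 30.9234 km
Minimum: 10 at 7.7620 km.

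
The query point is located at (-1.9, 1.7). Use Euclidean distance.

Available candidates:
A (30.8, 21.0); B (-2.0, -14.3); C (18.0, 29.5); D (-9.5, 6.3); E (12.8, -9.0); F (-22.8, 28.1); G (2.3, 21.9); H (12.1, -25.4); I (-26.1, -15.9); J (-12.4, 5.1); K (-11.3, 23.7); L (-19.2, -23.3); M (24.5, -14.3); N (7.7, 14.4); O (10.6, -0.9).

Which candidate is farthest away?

Distances from (-1.9, 1.7):
A: √((32.7)² + (19.3)²) = √(1069.290 + 372.490) = 38.0
B: √((-0.1)² + (-16.0)²) = √(0.010 + 256.000) = 16.0
C: √((19.9)² + (27.8)²) = √(396.010 + 772.840) = 34.2
D: √((-7.6)² + (4.6)²) = √(57.760 + 21.160) = 8.9
E: √((14.7)² + (-10.7)²) = √(216.090 + 114.490) = 18.2
F: √((-20.9)² + (26.4)²) = √(436.810 + 696.960) = 33.7
G: √((4.2)² + (20.2)²) = √(17.640 + 408.040) = 20.6
H: √((14.0)² + (-27.1)²) = √(196.000 + 734.410) = 30.5
I: √((-24.2)² + (-17.6)²) = √(585.640 + 309.760) = 29.9
J: √((-10.5)² + (3.4)²) = √(110.250 + 11.560) = 11.0
K: √((-9.4)² + (22.0)²) = √(88.360 + 484.000) = 23.9
L: √((-17.3)² + (-25.0)²) = √(299.290 + 625.000) = 30.4
M: √((26.4)² + (-16.0)²) = √(696.960 + 256.000) = 30.9
N: √((9.6)² + (12.7)²) = √(92.160 + 161.290) = 15.9
O: √((12.5)² + (-2.6)²) = √(156.250 + 6.760) = 12.8
Maximum: A at 38.0.

A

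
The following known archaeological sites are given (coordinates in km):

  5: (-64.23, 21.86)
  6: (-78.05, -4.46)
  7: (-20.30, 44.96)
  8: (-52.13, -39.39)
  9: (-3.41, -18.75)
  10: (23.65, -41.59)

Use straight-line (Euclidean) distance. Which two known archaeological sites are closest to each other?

5 and 6

Pairwise distances:
5–6: 29.73 km
5–7: 49.63 km
5–8: 62.43 km
5–9: 73.13 km
5–10: 108.39 km
6–7: 76.01 km
6–8: 43.50 km
6–9: 76.00 km
6–10: 108.27 km
7–8: 90.16 km
7–9: 65.91 km
7–10: 97.07 km
8–9: 52.91 km
8–10: 75.81 km
9–10: 35.41 km
Closest pair: 5–6 at 29.73 km.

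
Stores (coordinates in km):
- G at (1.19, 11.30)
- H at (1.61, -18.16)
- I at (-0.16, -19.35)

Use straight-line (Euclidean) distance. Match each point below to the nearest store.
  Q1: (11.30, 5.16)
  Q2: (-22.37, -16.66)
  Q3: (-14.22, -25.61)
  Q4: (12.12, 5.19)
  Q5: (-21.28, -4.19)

Q1 at (11.30, 5.16):
  G: √((-10.11)² + (6.14)²) = √(102.2121 + 37.6996) = 11.83 km
  H: √((-9.69)² + (-23.32)²) = √(93.8961 + 543.8224) = 25.25 km
  I: √((-11.46)² + (-24.51)²) = √(131.3316 + 600.7401) = 27.06 km
  → nearest: G (11.83 km)
Q2 at (-22.37, -16.66):
  G: √((23.56)² + (27.96)²) = √(555.0736 + 781.7616) = 36.56 km
  H: √((23.98)² + (-1.50)²) = √(575.0404 + 2.2500) = 24.03 km
  I: √((22.21)² + (-2.69)²) = √(493.2841 + 7.2361) = 22.37 km
  → nearest: I (22.37 km)
Q3 at (-14.22, -25.61):
  G: √((15.41)² + (36.91)²) = √(237.4681 + 1362.3481) = 40.00 km
  H: √((15.83)² + (7.45)²) = √(250.5889 + 55.5025) = 17.50 km
  I: √((14.06)² + (6.26)²) = √(197.6836 + 39.1876) = 15.39 km
  → nearest: I (15.39 km)
Q4 at (12.12, 5.19):
  G: √((-10.93)² + (6.11)²) = √(119.4649 + 37.3321) = 12.52 km
  H: √((-10.51)² + (-23.35)²) = √(110.4601 + 545.2225) = 25.61 km
  I: √((-12.28)² + (-24.54)²) = √(150.7984 + 602.2116) = 27.44 km
  → nearest: G (12.52 km)
Q5 at (-21.28, -4.19):
  G: √((22.47)² + (15.49)²) = √(504.9009 + 239.9401) = 27.29 km
  H: √((22.89)² + (-13.97)²) = √(523.9521 + 195.1609) = 26.82 km
  I: √((21.12)² + (-15.16)²) = √(446.0544 + 229.8256) = 26.00 km
  → nearest: I (26.00 km)

Q1→G; Q2→I; Q3→I; Q4→G; Q5→I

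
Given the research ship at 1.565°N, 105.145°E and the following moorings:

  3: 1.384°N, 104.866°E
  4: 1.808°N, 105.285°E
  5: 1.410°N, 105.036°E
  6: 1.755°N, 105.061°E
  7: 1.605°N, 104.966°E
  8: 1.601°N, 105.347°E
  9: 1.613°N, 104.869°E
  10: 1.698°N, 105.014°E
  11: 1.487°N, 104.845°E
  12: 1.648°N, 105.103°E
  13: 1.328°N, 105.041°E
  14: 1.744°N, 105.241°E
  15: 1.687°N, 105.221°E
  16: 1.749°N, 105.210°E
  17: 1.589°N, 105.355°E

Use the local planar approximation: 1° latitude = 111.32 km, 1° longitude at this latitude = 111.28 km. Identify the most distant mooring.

3

Distances from 1.565°N, 105.145°E:
3: √((-0.181·111.32)² + (-0.279·111.28)²) = √(405.97898 + 963.92366) = 37.012 km
4: √((0.243·111.32)² + (0.140·111.28)²) = √(731.74362 + 242.71147) = 31.216 km
5: √((-0.155·111.32)² + (-0.109·111.28)²) = √(297.72122 + 147.12526) = 21.091 km
6: √((0.190·111.32)² + (-0.084·111.28)²) = √(447.35634 + 87.37613) = 23.124 km
7: √((0.040·111.32)² + (-0.179·111.28)²) = √(19.82743 + 396.77134) = 20.411 km
8: √((0.036·111.32)² + (0.202·111.28)²) = √(16.06022 + 505.28566) = 22.833 km
9: √((0.048·111.32)² + (-0.276·111.28)²) = √(28.55150 + 943.30557) = 31.175 km
10: √((0.133·111.32)² + (-0.131·111.28)²) = √(219.20461 + 212.50875) = 20.778 km
11: √((-0.078·111.32)² + (-0.300·111.28)²) = √(75.39379 + 1114.49146) = 34.495 km
12: √((0.083·111.32)² + (-0.042·111.28)²) = √(85.36947 + 21.84403) = 10.354 km
13: √((-0.237·111.32)² + (-0.104·111.28)²) = √(696.05425 + 133.93711) = 28.810 km
14: √((0.179·111.32)² + (0.096·111.28)²) = √(397.05663 + 114.12393) = 22.609 km
15: √((0.122·111.32)² + (0.076·111.28)²) = √(184.44465 + 71.52558) = 15.999 km
16: √((0.184·111.32)² + (0.065·111.28)²) = √(419.54837 + 52.31918) = 21.723 km
17: √((0.024·111.32)² + (0.210·111.28)²) = √(7.13787 + 546.10081) = 23.521 km
Maximum: 3 at 37.012 km.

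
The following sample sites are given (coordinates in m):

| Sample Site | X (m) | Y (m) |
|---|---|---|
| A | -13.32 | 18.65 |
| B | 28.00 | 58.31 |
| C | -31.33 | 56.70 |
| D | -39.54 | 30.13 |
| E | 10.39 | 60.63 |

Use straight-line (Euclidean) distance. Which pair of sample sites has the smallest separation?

Pairwise distances:
A–B: √((41.32)² + (39.66)²) = √(1707.3424 + 1572.9156) = 57.27 m
A–C: √((-18.01)² + (38.05)²) = √(324.3601 + 1447.8025) = 42.10 m
A–D: √((-26.22)² + (11.48)²) = √(687.4884 + 131.7904) = 28.62 m
A–E: √((23.71)² + (41.98)²) = √(562.1641 + 1762.3204) = 48.21 m
B–C: √((-59.33)² + (-1.61)²) = √(3520.0489 + 2.5921) = 59.35 m
B–D: √((-67.54)² + (-28.18)²) = √(4561.6516 + 794.1124) = 73.18 m
B–E: √((-17.61)² + (2.32)²) = √(310.1121 + 5.3824) = 17.76 m
C–D: √((-8.21)² + (-26.57)²) = √(67.4041 + 705.9649) = 27.81 m
C–E: √((41.72)² + (3.93)²) = √(1740.5584 + 15.4449) = 41.90 m
D–E: √((49.93)² + (30.50)²) = √(2493.0049 + 930.2500) = 58.51 m
Closest pair: B–E at 17.76 m.

B and E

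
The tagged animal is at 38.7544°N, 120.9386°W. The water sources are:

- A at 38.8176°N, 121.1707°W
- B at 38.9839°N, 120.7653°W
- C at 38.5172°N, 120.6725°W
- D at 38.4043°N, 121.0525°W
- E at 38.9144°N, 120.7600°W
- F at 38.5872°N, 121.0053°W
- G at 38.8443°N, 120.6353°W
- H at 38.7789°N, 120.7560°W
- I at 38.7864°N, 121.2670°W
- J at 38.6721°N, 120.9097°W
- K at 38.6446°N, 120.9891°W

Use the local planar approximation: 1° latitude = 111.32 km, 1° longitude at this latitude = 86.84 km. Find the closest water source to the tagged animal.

J

Distances from 38.7544°N, 120.9386°W:
A: 21.3482 km
B: 29.6510 km
C: 35.0887 km
D: 40.2087 km
E: 23.6175 km
F: 19.4931 km
G: 28.1758 km
H: 16.0898 km
I: 28.7399 km
J: 9.4992 km
K: 12.9858 km
Minimum: J at 9.4992 km.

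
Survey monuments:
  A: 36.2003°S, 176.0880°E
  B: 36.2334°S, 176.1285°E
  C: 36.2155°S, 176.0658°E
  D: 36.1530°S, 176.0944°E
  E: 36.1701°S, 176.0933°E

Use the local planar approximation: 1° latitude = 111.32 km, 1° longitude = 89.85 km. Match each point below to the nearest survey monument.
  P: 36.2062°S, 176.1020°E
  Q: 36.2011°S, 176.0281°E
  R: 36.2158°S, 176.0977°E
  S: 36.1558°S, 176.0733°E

P at 36.2062°S, 176.1020°E:
  A: 1.4190 km
  B: 3.8519 km
  C: 3.4134 km
  D: 5.9615 km
  E: 4.0940 km
  → nearest: A (1.4190 km)
Q at 36.2011°S, 176.0281°E:
  A: 5.3828 km
  B: 9.7111 km
  C: 3.7475 km
  D: 8.0098 km
  E: 6.7991 km
  → nearest: C (3.7475 km)
R at 36.2158°S, 176.0977°E:
  A: 1.9331 km
  B: 3.3907 km
  C: 2.8664 km
  D: 6.9972 km
  E: 5.1027 km
  → nearest: A (1.9331 km)
S at 36.1558°S, 176.0733°E:
  A: 5.1268 km
  B: 9.9610 km
  C: 6.6799 km
  D: 1.9213 km
  E: 2.4007 km
  → nearest: D (1.9213 km)

P→A; Q→C; R→A; S→D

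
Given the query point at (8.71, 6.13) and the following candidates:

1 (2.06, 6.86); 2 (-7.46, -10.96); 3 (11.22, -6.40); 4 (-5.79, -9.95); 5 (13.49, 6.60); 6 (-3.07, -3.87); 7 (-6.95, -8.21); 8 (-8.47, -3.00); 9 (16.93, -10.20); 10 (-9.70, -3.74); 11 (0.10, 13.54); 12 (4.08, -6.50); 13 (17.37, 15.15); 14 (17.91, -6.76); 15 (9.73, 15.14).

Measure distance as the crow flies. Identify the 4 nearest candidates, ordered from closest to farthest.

Distances from (8.71, 6.13):
1: √((-6.65)² + (0.73)²) = √(44.2225 + 0.5329) = 6.69
2: √((-16.17)² + (-17.09)²) = √(261.4689 + 292.0681) = 23.53
3: √((2.51)² + (-12.53)²) = √(6.3001 + 157.0009) = 12.78
4: √((-14.50)² + (-16.08)²) = √(210.2500 + 258.5664) = 21.65
5: √((4.78)² + (0.47)²) = √(22.8484 + 0.2209) = 4.80
6: √((-11.78)² + (-10.00)²) = √(138.7684 + 100.0000) = 15.45
7: √((-15.66)² + (-14.34)²) = √(245.2356 + 205.6356) = 21.23
8: √((-17.18)² + (-9.13)²) = √(295.1524 + 83.3569) = 19.46
9: √((8.22)² + (-16.33)²) = √(67.5684 + 266.6689) = 18.28
10: √((-18.41)² + (-9.87)²) = √(338.9281 + 97.4169) = 20.89
11: √((-8.61)² + (7.41)²) = √(74.1321 + 54.9081) = 11.36
12: √((-4.63)² + (-12.63)²) = √(21.4369 + 159.5169) = 13.45
13: √((8.66)² + (9.02)²) = √(74.9956 + 81.3604) = 12.50
14: √((9.20)² + (-12.89)²) = √(84.6400 + 166.1521) = 15.84
15: √((1.02)² + (9.01)²) = √(1.0404 + 81.1801) = 9.07
Sorted: 5 (4.80) < 1 (6.69) < 15 (9.07) < 11 (11.36) < 13 (12.50) < 3 (12.78) < …

5, 1, 15, 11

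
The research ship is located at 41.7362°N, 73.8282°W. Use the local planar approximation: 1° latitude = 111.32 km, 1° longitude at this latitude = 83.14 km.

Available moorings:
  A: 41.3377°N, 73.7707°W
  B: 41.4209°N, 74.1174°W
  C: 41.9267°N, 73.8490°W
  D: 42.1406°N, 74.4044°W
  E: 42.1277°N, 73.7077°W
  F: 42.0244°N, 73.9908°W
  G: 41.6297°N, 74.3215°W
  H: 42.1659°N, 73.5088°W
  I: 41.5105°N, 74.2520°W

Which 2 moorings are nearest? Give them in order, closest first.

C, F

Distances from 41.7362°N, 73.8282°W:
A: √((-0.3985·111.32)² + (0.0575·83.14)²) = √(1967.900095 + 22.853658) = 44.6179 km
B: √((-0.3153·111.32)² + (-0.2892·83.14)²) = √(1231.953560 + 578.118168) = 42.5449 km
C: √((0.1905·111.32)² + (-0.0208·83.14)²) = √(449.713946 + 2.990520) = 21.2769 km
D: √((0.4044·111.32)² + (-0.5762·83.14)²) = √(2026.603037 + 2294.914702) = 65.7383 km
E: √((0.3915·111.32)² + (0.1205·83.14)²) = √(1899.371548 + 100.367737) = 44.7184 km
F: √((0.2882·111.32)² + (-0.1626·83.14)²) = √(1029.281930 + 182.751573) = 34.8143 km
G: √((-0.1065·111.32)² + (-0.4933·83.14)²) = √(140.554777 + 1682.063052) = 42.6921 km
H: √((0.4297·111.32)² + (0.3194·83.14)²) = √(2288.111072 + 705.163564) = 54.7108 km
I: √((-0.2257·111.32)² + (-0.4238·83.14)²) = √(631.261806 + 1241.486339) = 43.2753 km
Sorted: C (21.2769 km) < F (34.8143 km) < B (42.5449 km) < G (42.6921 km) < …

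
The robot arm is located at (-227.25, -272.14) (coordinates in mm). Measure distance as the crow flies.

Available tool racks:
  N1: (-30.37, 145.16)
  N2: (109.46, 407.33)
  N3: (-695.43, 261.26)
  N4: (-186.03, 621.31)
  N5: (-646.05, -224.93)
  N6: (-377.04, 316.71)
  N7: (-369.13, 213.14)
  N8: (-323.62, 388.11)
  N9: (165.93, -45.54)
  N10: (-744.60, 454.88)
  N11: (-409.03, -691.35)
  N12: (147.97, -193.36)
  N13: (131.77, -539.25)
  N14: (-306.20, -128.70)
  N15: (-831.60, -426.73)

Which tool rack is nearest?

N14

Distances from (-227.25, -272.14):
N1: 461.41 mm
N2: 758.32 mm
N3: 709.72 mm
N4: 894.40 mm
N5: 421.45 mm
N6: 607.60 mm
N7: 505.60 mm
N8: 667.25 mm
N9: 453.80 mm
N10: 892.31 mm
N11: 456.93 mm
N12: 383.40 mm
N13: 447.49 mm
N14: 163.73 mm
N15: 623.81 mm
Minimum: N14 at 163.73 mm.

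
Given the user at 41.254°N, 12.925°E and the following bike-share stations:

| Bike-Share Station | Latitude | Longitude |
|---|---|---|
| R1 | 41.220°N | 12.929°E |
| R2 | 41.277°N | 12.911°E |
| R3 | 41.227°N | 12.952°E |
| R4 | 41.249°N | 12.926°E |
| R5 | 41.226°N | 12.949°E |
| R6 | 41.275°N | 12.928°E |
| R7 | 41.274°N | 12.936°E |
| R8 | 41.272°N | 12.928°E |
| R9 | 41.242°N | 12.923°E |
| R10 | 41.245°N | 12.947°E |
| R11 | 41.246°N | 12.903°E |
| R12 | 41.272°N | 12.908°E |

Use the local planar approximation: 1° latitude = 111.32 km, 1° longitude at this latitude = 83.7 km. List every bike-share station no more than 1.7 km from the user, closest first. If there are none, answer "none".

R4, R9

Distances from 41.254°N, 12.925°E:
R1: √((-0.034·111.32)² + (0.004·83.7)²) = √(14.32532 + 0.11209) = 3.800 km
R2: √((0.023·111.32)² + (-0.014·83.7)²) = √(6.55544 + 1.37312) = 2.816 km
R3: √((-0.027·111.32)² + (0.027·83.7)²) = √(9.03387 + 5.10715) = 3.760 km
R4: √((-0.005·111.32)² + (0.001·83.7)²) = √(0.30980 + 0.00701) = 0.563 km
R5: √((-0.028·111.32)² + (0.024·83.7)²) = √(9.71544 + 4.03528) = 3.708 km
R6: √((0.021·111.32)² + (0.003·83.7)²) = √(5.46493 + 0.06305) = 2.351 km
R7: √((0.020·111.32)² + (0.011·83.7)²) = √(4.95686 + 0.84769) = 2.409 km
R8: √((0.018·111.32)² + (0.003·83.7)²) = √(4.01505 + 0.06305) = 2.019 km
R9: √((-0.012·111.32)² + (-0.002·83.7)²) = √(1.78447 + 0.02802) = 1.346 km
R10: √((-0.009·111.32)² + (0.022·83.7)²) = √(1.00376 + 3.39075) = 2.096 km
R11: √((-0.008·111.32)² + (-0.022·83.7)²) = √(0.79310 + 3.39075) = 2.045 km
R12: √((0.018·111.32)² + (-0.017·83.7)²) = √(4.01505 + 2.02464) = 2.458 km
Threshold 1.7 km: R4 (0.563 km), R9 (1.346 km) are within range.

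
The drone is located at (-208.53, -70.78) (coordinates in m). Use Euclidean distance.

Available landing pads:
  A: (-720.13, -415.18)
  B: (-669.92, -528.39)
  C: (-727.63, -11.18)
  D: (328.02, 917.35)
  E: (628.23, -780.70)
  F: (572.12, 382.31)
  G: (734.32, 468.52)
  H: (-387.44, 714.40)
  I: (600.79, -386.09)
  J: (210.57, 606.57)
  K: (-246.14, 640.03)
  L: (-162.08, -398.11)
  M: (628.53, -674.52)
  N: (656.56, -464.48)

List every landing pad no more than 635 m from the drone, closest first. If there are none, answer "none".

L, C, A

Distances from (-208.53, -70.78):
A: √((-511.60)² + (-344.40)²) = √(261734.5600 + 118611.3600) = 616.72 m
B: √((-461.39)² + (-457.61)²) = √(212880.7321 + 209406.9121) = 649.84 m
C: √((-519.10)² + (59.60)²) = √(269464.8100 + 3552.1600) = 522.51 m
D: √((536.55)² + (988.13)²) = √(287885.9025 + 976400.8969) = 1124.41 m
E: √((836.76)² + (-709.92)²) = √(700167.2976 + 503986.4064) = 1097.34 m
F: √((780.65)² + (453.09)²) = √(609414.4225 + 205290.5481) = 902.61 m
G: √((942.85)² + (539.30)²) = √(888966.1225 + 290844.4900) = 1086.19 m
H: √((-178.91)² + (785.18)²) = √(32008.7881 + 616507.6324) = 805.31 m
I: √((809.32)² + (-315.31)²) = √(654998.8624 + 99420.3961) = 868.57 m
J: √((419.10)² + (677.35)²) = √(175644.8100 + 458803.0225) = 796.52 m
K: √((-37.61)² + (710.81)²) = √(1414.5121 + 505250.8561) = 711.80 m
L: √((46.45)² + (-327.33)²) = √(2157.6025 + 107144.9289) = 330.61 m
M: √((837.06)² + (-603.74)²) = √(700669.4436 + 364501.9876) = 1032.07 m
N: √((865.09)² + (-393.70)²) = √(748380.7081 + 154999.6900) = 950.46 m
Threshold 635 m: L (330.61 m), C (522.51 m), A (616.72 m) are within range.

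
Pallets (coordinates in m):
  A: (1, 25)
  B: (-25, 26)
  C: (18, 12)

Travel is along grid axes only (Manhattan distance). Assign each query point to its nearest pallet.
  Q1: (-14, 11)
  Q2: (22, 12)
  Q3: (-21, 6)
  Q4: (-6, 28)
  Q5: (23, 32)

Q1 at (-14, 11):
  A: 29 m
  B: 26 m
  C: 33 m
  → nearest: B (26 m)
Q2 at (22, 12):
  A: 34 m
  B: 61 m
  C: 4 m
  → nearest: C (4 m)
Q3 at (-21, 6):
  A: 41 m
  B: 24 m
  C: 45 m
  → nearest: B (24 m)
Q4 at (-6, 28):
  A: 10 m
  B: 21 m
  C: 40 m
  → nearest: A (10 m)
Q5 at (23, 32):
  A: 29 m
  B: 54 m
  C: 25 m
  → nearest: C (25 m)

Q1→B; Q2→C; Q3→B; Q4→A; Q5→C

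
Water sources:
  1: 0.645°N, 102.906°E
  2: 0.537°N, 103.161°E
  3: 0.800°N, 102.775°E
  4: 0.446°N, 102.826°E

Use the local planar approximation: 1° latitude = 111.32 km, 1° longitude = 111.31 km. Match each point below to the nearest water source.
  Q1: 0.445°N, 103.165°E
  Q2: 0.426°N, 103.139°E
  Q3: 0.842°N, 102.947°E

Q1→2; Q2→2; Q3→3

Q1 at 0.445°N, 103.165°E:
  1: 36.425 km
  2: 10.251 km
  3: 58.705 km
  4: 37.734 km
  → nearest: 2 (10.251 km)
Q2 at 0.426°N, 103.139°E:
  1: 35.595 km
  2: 12.597 km
  3: 58.095 km
  4: 34.911 km
  → nearest: 2 (12.597 km)
Q3 at 0.842°N, 102.947°E:
  1: 22.400 km
  2: 41.475 km
  3: 19.708 km
  4: 46.094 km
  → nearest: 3 (19.708 km)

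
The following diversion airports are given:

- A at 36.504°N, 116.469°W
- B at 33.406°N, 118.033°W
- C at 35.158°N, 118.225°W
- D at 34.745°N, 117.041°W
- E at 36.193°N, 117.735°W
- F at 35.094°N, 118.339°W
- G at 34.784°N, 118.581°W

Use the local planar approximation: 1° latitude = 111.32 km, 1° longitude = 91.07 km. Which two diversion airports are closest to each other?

C and F

Pairwise distances:
C–F: √((-0.064·111.32)² + (-0.114·91.07)²) = √(50.75822 + 107.78551) = 12.591 km
F–G: √((-0.310·111.32)² + (-0.242·91.07)²) = √(1190.88488 + 485.71488) = 40.946 km
C–G: √((-0.374·111.32)² + (-0.356·91.07)²) = √(1733.36331 + 1051.11605) = 52.768 km
C–D: √((-0.413·111.32)² + (1.184·91.07)²) = √(2113.71534 + 11626.63605) = 117.219 km
A–E: √((-0.311·111.32)² + (-1.266·91.07)²) = √(1198.58041 + 13292.84940) = 120.380 km
C–E: √((1.035·111.32)² + (0.490·91.07)²) = √(13274.77274 + 1991.32815) = 123.556 km
D–F: √((0.349·111.32)² + (-1.298·91.07)²) = √(1509.37534 + 13973.33458) = 124.430 km
E–F: √((-1.099·111.32)² + (-0.604·91.07)²) = √(14967.24198 + 3025.69084) = 134.138 km
D–G: √((0.039·111.32)² + (-1.540·91.07)²) = √(18.84845 + 19669.44540) = 140.315 km
B–G: √((1.378·111.32)² + (-0.548·91.07)²) = √(23531.24093 + 2490.64477) = 161.313 km
D–E: √((1.448·111.32)² + (-0.694·91.07)²) = √(25982.65454 + 3994.56612) = 173.139 km
B–D: √((1.339·111.32)² + (0.992·91.07)²) = √(22218.13234 + 8161.57578) = 174.298 km
E–G: √((-1.409·111.32)² + (-0.846·91.07)²) = √(24601.88486 + 5935.96592) = 174.751 km
B–F: √((1.688·111.32)² + (-0.306·91.07)²) = √(35309.47659 + 776.59310) = 189.963 km
B–C: √((1.752·111.32)² + (-0.192·91.07)²) = √(38037.73067 + 305.74061) = 195.815 km
A–D: √((-1.759·111.32)² + (-0.572·91.07)²) = √(38342.29235 + 2713.58063) = 202.622 km
A–C: √((-1.346·111.32)² + (-1.756·91.07)²) = √(22451.04266 + 25574.06097) = 219.146 km
A–F: √((-1.410·111.32)² + (-1.870·91.07)²) = √(24636.81831 + 29002.39654) = 231.601 km
A–G: √((-1.720·111.32)² + (-2.112·91.07)²) = √(36660.91408 + 36994.61405) = 271.396 km
B–E: √((2.787·111.32)² + (0.298·91.07)²) = √(96254.34272 + 736.51772) = 311.434 km
A–B: √((-3.098·111.32)² + (-1.564·91.07)²) = √(118934.87547 + 20287.29622) = 373.125 km
Closest pair: C–F at 12.591 km.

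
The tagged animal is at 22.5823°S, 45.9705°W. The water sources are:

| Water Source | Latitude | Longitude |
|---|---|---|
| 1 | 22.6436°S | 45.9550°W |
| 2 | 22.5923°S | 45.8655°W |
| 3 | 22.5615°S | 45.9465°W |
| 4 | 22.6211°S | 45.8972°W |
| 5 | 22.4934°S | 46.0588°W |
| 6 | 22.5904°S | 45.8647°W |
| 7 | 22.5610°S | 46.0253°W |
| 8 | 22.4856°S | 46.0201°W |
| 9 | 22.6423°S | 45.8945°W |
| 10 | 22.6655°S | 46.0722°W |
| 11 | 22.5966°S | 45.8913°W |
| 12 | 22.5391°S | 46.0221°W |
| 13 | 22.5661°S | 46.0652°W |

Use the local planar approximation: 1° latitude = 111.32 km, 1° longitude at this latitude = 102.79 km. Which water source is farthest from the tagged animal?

Distances from 22.5823°S, 45.9705°W:
1: √((-0.0613·111.32)² + (0.0155·102.79)²) = √(46.565830 + 2.538430) = 7.0074 km
2: √((-0.0100·111.32)² + (0.1050·102.79)²) = √(1.239214 + 116.487770) = 10.8502 km
3: √((0.0208·111.32)² + (0.0240·102.79)²) = √(5.361336 + 6.085892) = 3.3834 km
4: √((-0.0388·111.32)² + (0.0733·102.79)²) = √(18.655627 + 56.768796) = 8.6847 km
5: √((0.0889·111.32)² + (-0.0883·102.79)²) = √(97.937704 + 82.380256) = 13.4283 km
6: √((-0.0081·111.32)² + (0.1058·102.79)²) = √(0.813048 + 118.269584) = 10.9125 km
7: √((0.0213·111.32)² + (-0.0548·102.79)²) = √(5.622191 + 31.729472) = 6.1116 km
8: √((0.0967·111.32)² + (-0.0496·102.79)²) = √(115.877560 + 25.993519) = 11.9110 km
9: √((-0.0600·111.32)² + (0.0760·102.79)²) = √(44.611713 + 61.027969) = 10.2781 km
10: √((-0.0832·111.32)² + (-0.1017·102.79)²) = √(85.781384 + 109.280743) = 13.9665 km
11: √((-0.0143·111.32)² + (0.0792·102.79)²) = √(2.534069 + 66.275360) = 8.2951 km
12: √((0.0432·111.32)² + (-0.0516·102.79)²) = √(23.126712 + 28.132034) = 7.1595 km
13: √((0.0162·111.32)² + (-0.0947·102.79)²) = √(3.252194 + 94.754903) = 9.8999 km
Maximum: 10 at 13.9665 km.

10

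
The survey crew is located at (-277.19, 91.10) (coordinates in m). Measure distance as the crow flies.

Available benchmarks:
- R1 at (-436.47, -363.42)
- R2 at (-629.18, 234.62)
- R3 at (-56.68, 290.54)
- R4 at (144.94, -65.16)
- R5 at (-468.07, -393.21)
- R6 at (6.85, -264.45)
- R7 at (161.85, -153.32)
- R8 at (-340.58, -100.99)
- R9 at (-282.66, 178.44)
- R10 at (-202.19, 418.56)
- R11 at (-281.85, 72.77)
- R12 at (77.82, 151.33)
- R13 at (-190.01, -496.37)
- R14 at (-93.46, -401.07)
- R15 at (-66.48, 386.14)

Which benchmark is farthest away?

Distances from (-277.19, 91.10):
R1: 481.62 m
R2: 380.12 m
R3: 297.32 m
R4: 450.12 m
R5: 520.57 m
R6: 455.08 m
R7: 502.49 m
R8: 202.28 m
R9: 87.51 m
R10: 335.94 m
R11: 18.91 m
R12: 360.08 m
R13: 593.90 m
R14: 525.35 m
R15: 362.56 m
Maximum: R13 at 593.90 m.

R13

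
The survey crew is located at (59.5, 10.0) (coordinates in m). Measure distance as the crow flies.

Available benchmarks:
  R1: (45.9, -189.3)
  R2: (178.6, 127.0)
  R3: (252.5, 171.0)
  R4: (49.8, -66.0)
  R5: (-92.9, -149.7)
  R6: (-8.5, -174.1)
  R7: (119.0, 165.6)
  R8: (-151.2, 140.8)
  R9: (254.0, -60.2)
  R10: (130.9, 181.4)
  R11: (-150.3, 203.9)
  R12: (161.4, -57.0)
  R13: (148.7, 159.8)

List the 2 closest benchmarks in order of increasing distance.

Distances from (59.5, 10.0):
R1: 199.8 m
R2: 167.0 m
R3: 251.3 m
R4: 76.6 m
R5: 220.7 m
R6: 196.3 m
R7: 166.6 m
R8: 248.0 m
R9: 206.8 m
R10: 185.7 m
R11: 285.7 m
R12: 122.0 m
R13: 174.3 m
Sorted: R4 (76.6 m) < R12 (122.0 m) < R7 (166.6 m) < R2 (167.0 m) < …

R4, R12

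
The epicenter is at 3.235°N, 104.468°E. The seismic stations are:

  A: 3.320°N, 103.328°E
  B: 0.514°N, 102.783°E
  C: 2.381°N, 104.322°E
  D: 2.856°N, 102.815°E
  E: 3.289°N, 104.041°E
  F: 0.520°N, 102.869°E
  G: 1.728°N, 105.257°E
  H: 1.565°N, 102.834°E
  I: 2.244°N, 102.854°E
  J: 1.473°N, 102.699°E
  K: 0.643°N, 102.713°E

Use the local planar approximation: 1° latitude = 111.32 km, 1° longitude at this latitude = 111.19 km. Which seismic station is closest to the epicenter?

Distances from 3.235°N, 104.468°E:
A: 127.109 km
B: 356.162 km
C: 96.443 km
D: 188.577 km
E: 47.857 km
F: 350.650 km
G: 189.313 km
H: 259.942 km
I: 210.657 km
J: 277.781 km
K: 348.332 km
Minimum: E at 47.857 km.

E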